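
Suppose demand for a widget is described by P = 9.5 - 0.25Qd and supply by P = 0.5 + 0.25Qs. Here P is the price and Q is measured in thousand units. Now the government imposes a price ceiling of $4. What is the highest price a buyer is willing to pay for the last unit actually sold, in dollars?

6

Rearranging demand gives Qd = 38 - 4P; rearranging supply gives Qs = 4P - 2. In a free market, 38 - 4P = 4P - 2 gives the equilibrium P* = 5, Q* = 18.
The ceiling of 4 is below the equilibrium price 5, so it binds.
At P = 4: Qd = 38 - 4·4 = 22 and Qs = 4·4 - 2 = 14.
Only 14 units reach the market. On the demand curve, the marginal buyer's willingness to pay at Q = 14 is (38 - 14)/4 = 6.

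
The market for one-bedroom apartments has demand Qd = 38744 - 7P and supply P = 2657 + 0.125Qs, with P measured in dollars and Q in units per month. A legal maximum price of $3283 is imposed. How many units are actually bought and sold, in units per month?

5008

Rearranging supply gives Qs = 8P - 21256. Setting quantity demanded equal to quantity supplied, 38744 - 7P = 8P - 21256, gives P* = 4000 and Q* = 10744.
Since 3283 < 4000, the ceiling is binding.
At P = 3283: Qd = 38744 - 7·3283 = 15763 and Qs = 8·3283 - 21256 = 5008.
The quantity actually transacted is the short side, supply: 5008.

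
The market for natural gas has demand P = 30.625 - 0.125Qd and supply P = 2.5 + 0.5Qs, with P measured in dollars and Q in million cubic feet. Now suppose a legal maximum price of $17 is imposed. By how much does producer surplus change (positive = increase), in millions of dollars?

-296

Rearranging demand gives Qd = 245 - 8P; rearranging supply gives Qs = 2P - 5. Setting quantity demanded equal to quantity supplied, 245 - 8P = 2P - 5, gives P* = 25 and Q* = 45.
Because the ceiling (17) lies below the market-clearing price, it is binding.
At P = 17: Qd = 245 - 8·17 = 109 and Qs = 2·17 - 5 = 29.
Producer surplus without the control is ½ · (25 - 2.5) · 45 = 506.25.
With the ceiling, producers sell 29 units at 17, so PS = ½ · (17 - 2.5) · 29 = 210.25.
Change in producer surplus = 210.25 - 506.25 = -296.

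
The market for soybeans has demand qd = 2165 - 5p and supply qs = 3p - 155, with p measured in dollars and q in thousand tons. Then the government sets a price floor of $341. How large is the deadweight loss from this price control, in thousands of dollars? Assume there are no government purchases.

Without the control the market clears where 2165 - 5p = 3p - 155, i.e. p* = 290 and q* = 715.
Since 341 > 290, the floor is binding.
At p = 341: qd = 2165 - 5·341 = 460 and qs = 3·341 - 155 = 868.
Quantity traded falls to 460. At q = 460 the demand price is (2165 - 460)/5 = 341 and the supply price is (155 + 460)/3 = 205.
Deadweight loss = ½ · (341 - 205) · (715 - 460) = ½ · 136 · 255 = 17340.

17340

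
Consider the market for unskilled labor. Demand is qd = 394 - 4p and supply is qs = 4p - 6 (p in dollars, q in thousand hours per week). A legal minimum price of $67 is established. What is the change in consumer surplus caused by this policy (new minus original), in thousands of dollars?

Setting quantity demanded equal to quantity supplied, 394 - 4p = 4p - 6, gives p* = 50 and q* = 194.
Because the floor (67) lies above the market-clearing price, it is binding.
At p = 67: qd = 394 - 4·67 = 126 and qs = 4·67 - 6 = 262.
Consumer surplus without the control is ½ · (98.5 - 50) · 194 = 4704.5.
With the floor, consumers buy 126 units at 67, so CS = ½ · (98.5 - 67) · 126 = 1984.5.
Change in consumer surplus = 1984.5 - 4704.5 = -2720.

-2720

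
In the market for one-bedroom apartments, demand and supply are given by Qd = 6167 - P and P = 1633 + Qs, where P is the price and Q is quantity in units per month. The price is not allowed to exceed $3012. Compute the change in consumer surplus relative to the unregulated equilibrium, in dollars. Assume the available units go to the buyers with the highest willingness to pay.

Rearranging supply gives Qs = P - 1633. Without the control the market clears where 6167 - P = P - 1633, i.e. P* = 3900 and Q* = 2267.
Since 3012 < 3900, the ceiling is binding.
At P = 3012: Qd = 6167 - 3012 = 3155 and Qs = 3012 - 1633 = 1379.
Consumer surplus without the control is ½ · (6167 - 3900) · 2267 = 2569644.5.
With the ceiling, 1379 units are sold at 3012 (assume they go to the highest-value buyers). The demand price at Q = 1379 is 4788, so CS = ½ · [(6167 - 3012) + (4788 - 3012)] · 1379 = 3399924.5.
Change in consumer surplus = 3399924.5 - 2569644.5 = 830280.

830280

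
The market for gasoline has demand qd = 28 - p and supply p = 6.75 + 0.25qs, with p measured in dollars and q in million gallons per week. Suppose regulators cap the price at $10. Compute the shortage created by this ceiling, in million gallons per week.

5

Rearranging supply gives qs = 4p - 27. In a free market, 28 - p = 4p - 27 gives the equilibrium p* = 11, q* = 17.
Because the ceiling (10) lies below the market-clearing price, it is binding.
At p = 10: qd = 28 - 10 = 18 and qs = 4·10 - 27 = 13.
Shortage = qd - qs = 18 - 13 = 5.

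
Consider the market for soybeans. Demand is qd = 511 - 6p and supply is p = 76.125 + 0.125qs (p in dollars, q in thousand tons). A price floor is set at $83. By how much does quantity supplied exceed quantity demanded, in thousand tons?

Rearranging supply gives qs = 8p - 609. Setting quantity demanded equal to quantity supplied, 511 - 6p = 8p - 609, gives p* = 80 and q* = 31.
Because the floor (83) lies above the market-clearing price, it is binding.
At p = 83: qd = 511 - 6·83 = 13 and qs = 8·83 - 609 = 55.
Surplus = qs - qd = 55 - 13 = 42.

42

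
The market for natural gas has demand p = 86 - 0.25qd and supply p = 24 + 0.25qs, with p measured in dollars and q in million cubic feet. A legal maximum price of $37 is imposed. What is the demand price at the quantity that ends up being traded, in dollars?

73

Rearranging demand gives qd = 344 - 4p; rearranging supply gives qs = 4p - 96. Equilibrium: 344 - 4p = 4p - 96, so 440 = 8p and p* = 55, q* = 124.
Because the ceiling (37) lies below the market-clearing price, it is binding.
At p = 37: qd = 344 - 4·37 = 196 and qs = 4·37 - 96 = 52.
Only 52 units reach the market. On the demand curve, the marginal buyer's willingness to pay at q = 52 is (344 - 52)/4 = 73.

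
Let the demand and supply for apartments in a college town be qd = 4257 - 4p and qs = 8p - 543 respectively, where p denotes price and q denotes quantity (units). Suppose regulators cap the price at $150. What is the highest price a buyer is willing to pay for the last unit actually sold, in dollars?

Without the control the market clears where 4257 - 4p = 8p - 543, i.e. p* = 400 and q* = 2657.
The ceiling of 150 is below the equilibrium price 400, so it binds.
At p = 150: qd = 4257 - 4·150 = 3657 and qs = 8·150 - 543 = 657.
Only 657 units reach the market. On the demand curve, the marginal buyer's willingness to pay at q = 657 is (4257 - 657)/4 = 900.

900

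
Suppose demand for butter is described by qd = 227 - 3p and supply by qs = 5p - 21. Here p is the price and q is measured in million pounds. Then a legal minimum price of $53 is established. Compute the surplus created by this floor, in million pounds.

176

In a free market, 227 - 3p = 5p - 21 gives the equilibrium p* = 31, q* = 134.
Because the floor (53) lies above the market-clearing price, it is binding.
At p = 53: qd = 227 - 3·53 = 68 and qs = 5·53 - 21 = 244.
Surplus = qs - qd = 244 - 68 = 176.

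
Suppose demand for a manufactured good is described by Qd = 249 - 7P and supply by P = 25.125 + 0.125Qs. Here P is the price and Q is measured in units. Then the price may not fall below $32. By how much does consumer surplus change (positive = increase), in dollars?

-64

Rearranging supply gives Qs = 8P - 201. Equilibrium: 249 - 7P = 8P - 201, so 450 = 15P and P* = 30, Q* = 39.
Because the floor (32) lies above the market-clearing price, it is binding.
At P = 32: Qd = 249 - 7·32 = 25 and Qs = 8·32 - 201 = 55.
Consumer surplus without the control is ½ · (249/7 - 30) · 39 = 1521/14.
With the floor, consumers buy 25 units at 32, so CS = ½ · (249/7 - 32) · 25 = 625/14.
Change in consumer surplus = 625/14 - 1521/14 = -64.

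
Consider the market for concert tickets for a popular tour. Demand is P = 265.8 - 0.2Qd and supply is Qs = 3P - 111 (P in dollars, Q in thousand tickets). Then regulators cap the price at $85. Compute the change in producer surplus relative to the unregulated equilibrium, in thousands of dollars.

Rearranging demand gives Qd = 1329 - 5P. Without the control the market clears where 1329 - 5P = 3P - 111, i.e. P* = 180 and Q* = 429.
The ceiling of 85 is below the equilibrium price 180, so it binds.
At P = 85: Qd = 1329 - 5·85 = 904 and Qs = 3·85 - 111 = 144.
Producer surplus without the control is ½ · (180 - 37) · 429 = 30673.5.
With the ceiling, producers sell 144 units at 85, so PS = ½ · (85 - 37) · 144 = 3456.
Change in producer surplus = 3456 - 30673.5 = -27217.5.

-27217.5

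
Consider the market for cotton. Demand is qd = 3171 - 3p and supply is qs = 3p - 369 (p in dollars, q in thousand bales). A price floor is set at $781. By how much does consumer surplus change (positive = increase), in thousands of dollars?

-212869.5

In a free market, 3171 - 3p = 3p - 369 gives the equilibrium p* = 590, q* = 1401.
Because the floor (781) lies above the market-clearing price, it is binding.
At p = 781: qd = 3171 - 3·781 = 828 and qs = 3·781 - 369 = 1974.
Consumer surplus without the control is ½ · (1057 - 590) · 1401 = 327133.5.
With the floor, consumers buy 828 units at 781, so CS = ½ · (1057 - 781) · 828 = 114264.
Change in consumer surplus = 114264 - 327133.5 = -212869.5.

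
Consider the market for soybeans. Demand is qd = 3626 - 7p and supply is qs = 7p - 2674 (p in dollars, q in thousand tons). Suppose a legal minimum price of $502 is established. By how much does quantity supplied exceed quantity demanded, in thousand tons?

Equilibrium: 3626 - 7p = 7p - 2674, so 6300 = 14p and p* = 450, q* = 476.
Since 502 > 450, the floor is binding.
At p = 502: qd = 3626 - 7·502 = 112 and qs = 7·502 - 2674 = 840.
Surplus = qs - qd = 840 - 112 = 728.

728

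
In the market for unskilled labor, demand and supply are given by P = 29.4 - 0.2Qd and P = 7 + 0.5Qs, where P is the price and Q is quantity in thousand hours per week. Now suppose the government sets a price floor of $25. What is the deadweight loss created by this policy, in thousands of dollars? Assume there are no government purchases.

Rearranging demand gives Qd = 147 - 5P; rearranging supply gives Qs = 2P - 14. Equilibrium: 147 - 5P = 2P - 14, so 161 = 7P and P* = 23, Q* = 32.
Since 25 > 23, the floor is binding.
At P = 25: Qd = 147 - 5·25 = 22 and Qs = 2·25 - 14 = 36.
Quantity traded falls to 22. At Q = 22 the demand price is (147 - 22)/5 = 25 and the supply price is (14 + 22)/2 = 18.
Deadweight loss = ½ · (25 - 18) · (32 - 22) = ½ · 7 · 10 = 35.

35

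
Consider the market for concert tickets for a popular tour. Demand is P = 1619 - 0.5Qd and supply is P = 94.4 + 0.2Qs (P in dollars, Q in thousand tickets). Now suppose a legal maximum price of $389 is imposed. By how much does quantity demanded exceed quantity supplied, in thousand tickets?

987

Rearranging demand gives Qd = 3238 - 2P; rearranging supply gives Qs = 5P - 472. Without the control the market clears where 3238 - 2P = 5P - 472, i.e. P* = 530 and Q* = 2178.
The ceiling of 389 is below the equilibrium price 530, so it binds.
At P = 389: Qd = 3238 - 2·389 = 2460 and Qs = 5·389 - 472 = 1473.
Shortage = Qd - Qs = 2460 - 1473 = 987.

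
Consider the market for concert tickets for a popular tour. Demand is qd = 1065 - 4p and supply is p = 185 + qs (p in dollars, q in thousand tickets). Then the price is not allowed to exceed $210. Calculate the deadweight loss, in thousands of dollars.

Rearranging supply gives qs = p - 185. Equilibrium: 1065 - 4p = p - 185, so 1250 = 5p and p* = 250, q* = 65.
Since 210 < 250, the ceiling is binding.
At p = 210: qd = 1065 - 4·210 = 225 and qs = 210 - 185 = 25.
Quantity traded falls to 25. At q = 25 the demand price is (1065 - 25)/4 = 260 and the supply price is 185 + 25 = 210.
Deadweight loss = ½ · (260 - 210) · (65 - 25) = ½ · 50 · 40 = 1000.

1000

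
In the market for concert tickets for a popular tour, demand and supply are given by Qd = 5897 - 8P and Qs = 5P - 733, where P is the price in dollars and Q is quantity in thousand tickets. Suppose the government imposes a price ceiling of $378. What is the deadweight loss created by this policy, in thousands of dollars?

Without the control the market clears where 5897 - 8P = 5P - 733, i.e. P* = 510 and Q* = 1817.
The ceiling of 378 is below the equilibrium price 510, so it binds.
At P = 378: Qd = 5897 - 8·378 = 2873 and Qs = 5·378 - 733 = 1157.
Quantity traded falls to 1157. At Q = 1157 the demand price is (5897 - 1157)/8 = 592.5 and the supply price is (733 + 1157)/5 = 378.
Deadweight loss = ½ · (592.5 - 378) · (1817 - 1157) = ½ · 214.5 · 660 = 70785.

70785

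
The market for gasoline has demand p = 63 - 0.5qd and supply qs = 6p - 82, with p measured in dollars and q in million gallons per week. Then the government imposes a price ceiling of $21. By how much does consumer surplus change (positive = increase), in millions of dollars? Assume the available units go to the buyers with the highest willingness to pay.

-5

Rearranging demand gives qd = 126 - 2p. Without the control the market clears where 126 - 2p = 6p - 82, i.e. p* = 26 and q* = 74.
Because the ceiling (21) lies below the market-clearing price, it is binding.
At p = 21: qd = 126 - 2·21 = 84 and qs = 6·21 - 82 = 44.
Consumer surplus without the control is ½ · (63 - 26) · 74 = 1369.
With the ceiling, 44 units are sold at 21 (assume they go to the highest-value buyers). The demand price at q = 44 is 41, so CS = ½ · [(63 - 21) + (41 - 21)] · 44 = 1364.
Change in consumer surplus = 1364 - 1369 = -5.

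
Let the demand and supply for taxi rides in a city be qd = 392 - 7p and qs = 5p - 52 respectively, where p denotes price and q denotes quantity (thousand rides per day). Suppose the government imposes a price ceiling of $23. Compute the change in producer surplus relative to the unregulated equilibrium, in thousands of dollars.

Equilibrium: 392 - 7p = 5p - 52, so 444 = 12p and p* = 37, q* = 133.
Since 23 < 37, the ceiling is binding.
At p = 23: qd = 392 - 7·23 = 231 and qs = 5·23 - 52 = 63.
Producer surplus without the control is ½ · (37 - 10.4) · 133 = 1768.9.
With the ceiling, producers sell 63 units at 23, so PS = ½ · (23 - 10.4) · 63 = 396.9.
Change in producer surplus = 396.9 - 1768.9 = -1372.

-1372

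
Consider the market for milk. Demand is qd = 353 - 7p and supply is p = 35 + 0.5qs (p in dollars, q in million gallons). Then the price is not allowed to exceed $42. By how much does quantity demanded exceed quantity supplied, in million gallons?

45

Rearranging supply gives qs = 2p - 70. Setting quantity demanded equal to quantity supplied, 353 - 7p = 2p - 70, gives p* = 47 and q* = 24.
Because the ceiling (42) lies below the market-clearing price, it is binding.
At p = 42: qd = 353 - 7·42 = 59 and qs = 2·42 - 70 = 14.
Shortage = qd - qs = 59 - 14 = 45.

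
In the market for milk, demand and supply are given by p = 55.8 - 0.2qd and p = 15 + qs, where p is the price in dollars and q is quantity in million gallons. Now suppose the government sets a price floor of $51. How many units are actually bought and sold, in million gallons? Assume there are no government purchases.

Rearranging demand gives qd = 279 - 5p; rearranging supply gives qs = p - 15. Equilibrium: 279 - 5p = p - 15, so 294 = 6p and p* = 49, q* = 34.
Because the floor (51) lies above the market-clearing price, it is binding.
At p = 51: qd = 279 - 5·51 = 24 and qs = 51 - 15 = 36.
The quantity actually transacted is the short side, demand: 24.

24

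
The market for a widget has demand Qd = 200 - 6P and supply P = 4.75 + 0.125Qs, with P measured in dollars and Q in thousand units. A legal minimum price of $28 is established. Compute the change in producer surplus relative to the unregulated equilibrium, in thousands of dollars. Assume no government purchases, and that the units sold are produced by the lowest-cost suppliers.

79.75

Rearranging supply gives Qs = 8P - 38. In a free market, 200 - 6P = 8P - 38 gives the equilibrium P* = 17, Q* = 98.
Because the floor (28) lies above the market-clearing price, it is binding.
At P = 28: Qd = 200 - 6·28 = 32 and Qs = 8·28 - 38 = 186.
Producer surplus without the control is ½ · (17 - 4.75) · 98 = 600.25.
With the floor, 32 units are sold at 28. The supply price at Q = 32 is 8.75, so PS = ½ · [(28 - 4.75) + (28 - 8.75)] · 32 = 680.
Change in producer surplus = 680 - 600.25 = 79.75.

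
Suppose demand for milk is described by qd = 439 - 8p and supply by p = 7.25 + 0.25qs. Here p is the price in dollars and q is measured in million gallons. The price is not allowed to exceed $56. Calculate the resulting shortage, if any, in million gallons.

Rearranging supply gives qs = 4p - 29. Without the control the market clears where 439 - 8p = 4p - 29, i.e. p* = 39 and q* = 127.
Since 56 is above p* = 39, the ceiling does not bind and the free-market outcome prevails.
Since the control does not bind, there is no shortage.

0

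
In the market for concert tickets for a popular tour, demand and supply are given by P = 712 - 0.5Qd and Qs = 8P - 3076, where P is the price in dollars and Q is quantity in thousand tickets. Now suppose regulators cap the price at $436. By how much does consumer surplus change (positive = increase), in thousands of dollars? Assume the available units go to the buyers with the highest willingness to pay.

Rearranging demand gives Qd = 1424 - 2P. In a free market, 1424 - 2P = 8P - 3076 gives the equilibrium P* = 450, Q* = 524.
The ceiling of 436 is below the equilibrium price 450, so it binds.
At P = 436: Qd = 1424 - 2·436 = 552 and Qs = 8·436 - 3076 = 412.
Consumer surplus without the control is ½ · (712 - 450) · 524 = 68644.
With the ceiling, 412 units are sold at 436 (assume they go to the highest-value buyers). The demand price at Q = 412 is 506, so CS = ½ · [(712 - 436) + (506 - 436)] · 412 = 71276.
Change in consumer surplus = 71276 - 68644 = 2632.

2632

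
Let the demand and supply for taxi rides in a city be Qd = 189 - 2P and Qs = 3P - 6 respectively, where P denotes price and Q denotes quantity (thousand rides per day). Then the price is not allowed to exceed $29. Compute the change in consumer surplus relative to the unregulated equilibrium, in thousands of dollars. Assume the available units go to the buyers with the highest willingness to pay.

Without the control the market clears where 189 - 2P = 3P - 6, i.e. P* = 39 and Q* = 111.
Because the ceiling (29) lies below the market-clearing price, it is binding.
At P = 29: Qd = 189 - 2·29 = 131 and Qs = 3·29 - 6 = 81.
Consumer surplus without the control is ½ · (94.5 - 39) · 111 = 3080.25.
With the ceiling, 81 units are sold at 29 (assume they go to the highest-value buyers). The demand price at Q = 81 is 54, so CS = ½ · [(94.5 - 29) + (54 - 29)] · 81 = 3665.25.
Change in consumer surplus = 3665.25 - 3080.25 = 585.

585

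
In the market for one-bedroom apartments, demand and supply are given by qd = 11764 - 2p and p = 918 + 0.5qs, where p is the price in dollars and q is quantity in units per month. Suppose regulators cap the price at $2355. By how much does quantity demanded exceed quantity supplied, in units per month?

Rearranging supply gives qs = 2p - 1836. In a free market, 11764 - 2p = 2p - 1836 gives the equilibrium p* = 3400, q* = 4964.
Because the ceiling (2355) lies below the market-clearing price, it is binding.
At p = 2355: qd = 11764 - 2·2355 = 7054 and qs = 2·2355 - 1836 = 2874.
Shortage = qd - qs = 7054 - 2874 = 4180.

4180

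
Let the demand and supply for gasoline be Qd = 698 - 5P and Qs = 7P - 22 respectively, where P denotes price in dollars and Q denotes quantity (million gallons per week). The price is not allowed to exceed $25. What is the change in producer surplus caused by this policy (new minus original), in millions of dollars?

Setting quantity demanded equal to quantity supplied, 698 - 5P = 7P - 22, gives P* = 60 and Q* = 398.
Since 25 < 60, the ceiling is binding.
At P = 25: Qd = 698 - 5·25 = 573 and Qs = 7·25 - 22 = 153.
Producer surplus without the control is ½ · (60 - 22/7) · 398 = 79202/7.
With the ceiling, producers sell 153 units at 25, so PS = ½ · (25 - 22/7) · 153 = 23409/14.
Change in producer surplus = 23409/14 - 79202/7 = -9642.5.

-9642.5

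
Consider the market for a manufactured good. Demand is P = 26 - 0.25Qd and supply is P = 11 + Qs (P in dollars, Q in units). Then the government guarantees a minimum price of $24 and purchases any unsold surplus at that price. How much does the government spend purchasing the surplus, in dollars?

Rearranging demand gives Qd = 104 - 4P; rearranging supply gives Qs = P - 11. Without the control the market clears where 104 - 4P = P - 11, i.e. P* = 23 and Q* = 12.
Because the floor (24) lies above the market-clearing price, it is binding.
At P = 24: Qd = 104 - 4·24 = 8 and Qs = 24 - 11 = 13.
Surplus = Qs - Qd = 5.
Government expenditure = surplus × support price = 5 × 24 = 120.

120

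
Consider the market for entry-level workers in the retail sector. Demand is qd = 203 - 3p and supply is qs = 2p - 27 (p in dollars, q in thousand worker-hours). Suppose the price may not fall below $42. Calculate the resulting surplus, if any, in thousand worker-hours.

In a free market, 203 - 3p = 2p - 27 gives the equilibrium p* = 46, q* = 65.
Since 42 is below p* = 46, the floor does not bind and the free-market outcome prevails.
Since the control does not bind, there is no surplus.

0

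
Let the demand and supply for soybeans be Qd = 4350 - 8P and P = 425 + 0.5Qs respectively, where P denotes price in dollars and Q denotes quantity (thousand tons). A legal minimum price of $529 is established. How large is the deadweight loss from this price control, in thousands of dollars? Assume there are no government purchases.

Rearranging supply gives Qs = 2P - 850. Equilibrium: 4350 - 8P = 2P - 850, so 5200 = 10P and P* = 520, Q* = 190.
Because the floor (529) lies above the market-clearing price, it is binding.
At P = 529: Qd = 4350 - 8·529 = 118 and Qs = 2·529 - 850 = 208.
Quantity traded falls to 118. At Q = 118 the demand price is (4350 - 118)/8 = 529 and the supply price is (850 + 118)/2 = 484.
Deadweight loss = ½ · (529 - 484) · (190 - 118) = ½ · 45 · 72 = 1620.

1620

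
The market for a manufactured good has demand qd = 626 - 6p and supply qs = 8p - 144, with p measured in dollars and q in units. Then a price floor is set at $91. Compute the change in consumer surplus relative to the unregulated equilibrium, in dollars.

Equilibrium: 626 - 6p = 8p - 144, so 770 = 14p and p* = 55, q* = 296.
Since 91 > 55, the floor is binding.
At p = 91: qd = 626 - 6·91 = 80 and qs = 8·91 - 144 = 584.
Consumer surplus without the control is ½ · (313/3 - 55) · 296 = 21904/3.
With the floor, consumers buy 80 units at 91, so CS = ½ · (313/3 - 91) · 80 = 1600/3.
Change in consumer surplus = 1600/3 - 21904/3 = -6768.

-6768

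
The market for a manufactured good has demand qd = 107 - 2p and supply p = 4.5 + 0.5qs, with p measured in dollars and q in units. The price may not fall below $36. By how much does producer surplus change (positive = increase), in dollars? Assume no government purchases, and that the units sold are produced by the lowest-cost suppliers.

196

Rearranging supply gives qs = 2p - 9. Without the control the market clears where 107 - 2p = 2p - 9, i.e. p* = 29 and q* = 49.
The floor of 36 is above the equilibrium price 29, so it binds.
At p = 36: qd = 107 - 2·36 = 35 and qs = 2·36 - 9 = 63.
Producer surplus without the control is ½ · (29 - 4.5) · 49 = 600.25.
With the floor, 35 units are sold at 36. The supply price at q = 35 is 22, so PS = ½ · [(36 - 4.5) + (36 - 22)] · 35 = 796.25.
Change in producer surplus = 796.25 - 600.25 = 196.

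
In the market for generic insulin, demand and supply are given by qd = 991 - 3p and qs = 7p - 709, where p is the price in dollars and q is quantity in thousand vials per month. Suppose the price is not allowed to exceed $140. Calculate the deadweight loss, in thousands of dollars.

Setting quantity demanded equal to quantity supplied, 991 - 3p = 7p - 709, gives p* = 170 and q* = 481.
The ceiling of 140 is below the equilibrium price 170, so it binds.
At p = 140: qd = 991 - 3·140 = 571 and qs = 7·140 - 709 = 271.
Quantity traded falls to 271. At q = 271 the demand price is (991 - 271)/3 = 240 and the supply price is (709 + 271)/7 = 140.
Deadweight loss = ½ · (240 - 140) · (481 - 271) = ½ · 100 · 210 = 10500.

10500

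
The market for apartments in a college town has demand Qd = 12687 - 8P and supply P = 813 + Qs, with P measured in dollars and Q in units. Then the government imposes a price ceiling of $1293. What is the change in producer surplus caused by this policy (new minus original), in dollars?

Rearranging supply gives Qs = P - 813. Setting quantity demanded equal to quantity supplied, 12687 - 8P = P - 813, gives P* = 1500 and Q* = 687.
Because the ceiling (1293) lies below the market-clearing price, it is binding.
At P = 1293: Qd = 12687 - 8·1293 = 2343 and Qs = 1293 - 813 = 480.
Producer surplus without the control is ½ · (1500 - 813) · 687 = 235984.5.
With the ceiling, producers sell 480 units at 1293, so PS = ½ · (1293 - 813) · 480 = 115200.
Change in producer surplus = 115200 - 235984.5 = -120784.5.

-120784.5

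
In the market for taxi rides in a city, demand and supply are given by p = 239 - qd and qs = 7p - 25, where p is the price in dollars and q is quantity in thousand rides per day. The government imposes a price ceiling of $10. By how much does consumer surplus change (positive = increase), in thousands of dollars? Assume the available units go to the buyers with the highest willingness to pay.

-11925.5

Rearranging demand gives qd = 239 - p. Equilibrium: 239 - p = 7p - 25, so 264 = 8p and p* = 33, q* = 206.
The ceiling of 10 is below the equilibrium price 33, so it binds.
At p = 10: qd = 239 - 10 = 229 and qs = 7·10 - 25 = 45.
Consumer surplus without the control is ½ · (239 - 33) · 206 = 21218.
With the ceiling, 45 units are sold at 10 (assume they go to the highest-value buyers). The demand price at q = 45 is 194, so CS = ½ · [(239 - 10) + (194 - 10)] · 45 = 9292.5.
Change in consumer surplus = 9292.5 - 21218 = -11925.5.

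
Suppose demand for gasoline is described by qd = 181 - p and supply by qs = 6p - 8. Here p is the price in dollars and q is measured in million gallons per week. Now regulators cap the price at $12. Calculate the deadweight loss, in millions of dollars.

4725

In a free market, 181 - p = 6p - 8 gives the equilibrium p* = 27, q* = 154.
Since 12 < 27, the ceiling is binding.
At p = 12: qd = 181 - 12 = 169 and qs = 6·12 - 8 = 64.
Quantity traded falls to 64. At q = 64 the demand price is 181 - 64 = 117 and the supply price is (8 + 64)/6 = 12.
Deadweight loss = ½ · (117 - 12) · (154 - 64) = ½ · 105 · 90 = 4725.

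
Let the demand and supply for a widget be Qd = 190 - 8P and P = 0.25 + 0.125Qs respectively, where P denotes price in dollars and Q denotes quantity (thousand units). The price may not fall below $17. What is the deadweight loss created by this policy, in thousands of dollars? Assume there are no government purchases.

Rearranging supply gives Qs = 8P - 2. Without the control the market clears where 190 - 8P = 8P - 2, i.e. P* = 12 and Q* = 94.
Because the floor (17) lies above the market-clearing price, it is binding.
At P = 17: Qd = 190 - 8·17 = 54 and Qs = 8·17 - 2 = 134.
Quantity traded falls to 54. At Q = 54 the demand price is (190 - 54)/8 = 17 and the supply price is (2 + 54)/8 = 7.
Deadweight loss = ½ · (17 - 7) · (94 - 54) = ½ · 10 · 40 = 200.

200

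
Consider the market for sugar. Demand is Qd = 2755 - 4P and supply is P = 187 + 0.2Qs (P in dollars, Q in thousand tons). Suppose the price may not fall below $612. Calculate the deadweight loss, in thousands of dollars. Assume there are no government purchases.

146894.4

Rearranging supply gives Qs = 5P - 935. Equilibrium: 2755 - 4P = 5P - 935, so 3690 = 9P and P* = 410, Q* = 1115.
Since 612 > 410, the floor is binding.
At P = 612: Qd = 2755 - 4·612 = 307 and Qs = 5·612 - 935 = 2125.
Quantity traded falls to 307. At Q = 307 the demand price is (2755 - 307)/4 = 612 and the supply price is (935 + 307)/5 = 248.4.
Deadweight loss = ½ · (612 - 248.4) · (1115 - 307) = ½ · 363.6 · 808 = 146894.4.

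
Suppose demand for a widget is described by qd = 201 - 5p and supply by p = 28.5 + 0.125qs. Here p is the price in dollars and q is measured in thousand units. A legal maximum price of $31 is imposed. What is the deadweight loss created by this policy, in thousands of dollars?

41.6

Rearranging supply gives qs = 8p - 228. In a free market, 201 - 5p = 8p - 228 gives the equilibrium p* = 33, q* = 36.
The ceiling of 31 is below the equilibrium price 33, so it binds.
At p = 31: qd = 201 - 5·31 = 46 and qs = 8·31 - 228 = 20.
Quantity traded falls to 20. At q = 20 the demand price is (201 - 20)/5 = 36.2 and the supply price is (228 + 20)/8 = 31.
Deadweight loss = ½ · (36.2 - 31) · (36 - 20) = ½ · 5.2 · 16 = 41.6.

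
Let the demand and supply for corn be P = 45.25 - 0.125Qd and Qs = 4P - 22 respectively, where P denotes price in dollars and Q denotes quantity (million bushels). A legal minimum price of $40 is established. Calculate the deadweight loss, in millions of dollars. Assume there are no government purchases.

768

Rearranging demand gives Qd = 362 - 8P. Setting quantity demanded equal to quantity supplied, 362 - 8P = 4P - 22, gives P* = 32 and Q* = 106.
Since 40 > 32, the floor is binding.
At P = 40: Qd = 362 - 8·40 = 42 and Qs = 4·40 - 22 = 138.
Quantity traded falls to 42. At Q = 42 the demand price is (362 - 42)/8 = 40 and the supply price is (22 + 42)/4 = 16.
Deadweight loss = ½ · (40 - 16) · (106 - 42) = ½ · 24 · 64 = 768.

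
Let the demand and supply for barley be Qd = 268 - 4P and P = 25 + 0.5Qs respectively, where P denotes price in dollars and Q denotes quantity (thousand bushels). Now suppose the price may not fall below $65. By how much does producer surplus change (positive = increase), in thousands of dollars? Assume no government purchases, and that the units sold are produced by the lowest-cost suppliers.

Rearranging supply gives Qs = 2P - 50. Without the control the market clears where 268 - 4P = 2P - 50, i.e. P* = 53 and Q* = 56.
Because the floor (65) lies above the market-clearing price, it is binding.
At P = 65: Qd = 268 - 4·65 = 8 and Qs = 2·65 - 50 = 80.
Producer surplus without the control is ½ · (53 - 25) · 56 = 784.
With the floor, 8 units are sold at 65. The supply price at Q = 8 is 29, so PS = ½ · [(65 - 25) + (65 - 29)] · 8 = 304.
Change in producer surplus = 304 - 784 = -480.

-480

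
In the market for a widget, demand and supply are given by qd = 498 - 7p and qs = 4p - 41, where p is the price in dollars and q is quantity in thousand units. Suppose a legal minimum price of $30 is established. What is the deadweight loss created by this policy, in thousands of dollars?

0

Without the control the market clears where 498 - 7p = 4p - 41, i.e. p* = 49 and q* = 155.
The floor of 30 is below the equilibrium price 49, so it is not binding; the market clears at p* = 49, q* = 155.
Since the control does not bind, no trades are prevented and deadweight loss is zero.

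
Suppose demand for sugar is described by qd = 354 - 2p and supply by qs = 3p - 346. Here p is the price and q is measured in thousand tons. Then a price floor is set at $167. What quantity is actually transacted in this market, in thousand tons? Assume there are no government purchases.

20

Setting quantity demanded equal to quantity supplied, 354 - 2p = 3p - 346, gives p* = 140 and q* = 74.
The floor of 167 is above the equilibrium price 140, so it binds.
At p = 167: qd = 354 - 2·167 = 20 and qs = 3·167 - 346 = 155.
The quantity actually transacted is the short side, demand: 20.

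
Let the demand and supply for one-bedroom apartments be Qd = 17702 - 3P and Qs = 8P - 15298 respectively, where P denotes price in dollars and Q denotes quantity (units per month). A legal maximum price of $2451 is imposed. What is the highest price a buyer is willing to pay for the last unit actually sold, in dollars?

Setting quantity demanded equal to quantity supplied, 17702 - 3P = 8P - 15298, gives P* = 3000 and Q* = 8702.
Since 2451 < 3000, the ceiling is binding.
At P = 2451: Qd = 17702 - 3·2451 = 10349 and Qs = 8·2451 - 15298 = 4310.
Only 4310 units reach the market. On the demand curve, the marginal buyer's willingness to pay at Q = 4310 is (17702 - 4310)/3 = 4464.

4464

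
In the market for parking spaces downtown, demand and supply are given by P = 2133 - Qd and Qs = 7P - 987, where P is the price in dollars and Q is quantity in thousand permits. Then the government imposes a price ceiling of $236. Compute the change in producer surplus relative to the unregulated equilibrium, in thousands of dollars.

Rearranging demand gives Qd = 2133 - P. Without the control the market clears where 2133 - P = 7P - 987, i.e. P* = 390 and Q* = 1743.
The ceiling of 236 is below the equilibrium price 390, so it binds.
At P = 236: Qd = 2133 - 236 = 1897 and Qs = 7·236 - 987 = 665.
Producer surplus without the control is ½ · (390 - 141) · 1743 = 217003.5.
With the ceiling, producers sell 665 units at 236, so PS = ½ · (236 - 141) · 665 = 31587.5.
Change in producer surplus = 31587.5 - 217003.5 = -185416.

-185416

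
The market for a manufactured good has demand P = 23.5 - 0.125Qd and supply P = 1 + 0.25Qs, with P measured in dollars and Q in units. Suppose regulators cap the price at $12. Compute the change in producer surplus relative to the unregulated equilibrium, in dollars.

-208

Rearranging demand gives Qd = 188 - 8P; rearranging supply gives Qs = 4P - 4. In a free market, 188 - 8P = 4P - 4 gives the equilibrium P* = 16, Q* = 60.
The ceiling of 12 is below the equilibrium price 16, so it binds.
At P = 12: Qd = 188 - 8·12 = 92 and Qs = 4·12 - 4 = 44.
Producer surplus without the control is ½ · (16 - 1) · 60 = 450.
With the ceiling, producers sell 44 units at 12, so PS = ½ · (12 - 1) · 44 = 242.
Change in producer surplus = 242 - 450 = -208.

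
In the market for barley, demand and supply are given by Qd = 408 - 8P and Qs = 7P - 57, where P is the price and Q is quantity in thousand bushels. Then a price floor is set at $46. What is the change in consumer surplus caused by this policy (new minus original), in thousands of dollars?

Without the control the market clears where 408 - 8P = 7P - 57, i.e. P* = 31 and Q* = 160.
Since 46 > 31, the floor is binding.
At P = 46: Qd = 408 - 8·46 = 40 and Qs = 7·46 - 57 = 265.
Consumer surplus without the control is ½ · (51 - 31) · 160 = 1600.
With the floor, consumers buy 40 units at 46, so CS = ½ · (51 - 46) · 40 = 100.
Change in consumer surplus = 100 - 1600 = -1500.

-1500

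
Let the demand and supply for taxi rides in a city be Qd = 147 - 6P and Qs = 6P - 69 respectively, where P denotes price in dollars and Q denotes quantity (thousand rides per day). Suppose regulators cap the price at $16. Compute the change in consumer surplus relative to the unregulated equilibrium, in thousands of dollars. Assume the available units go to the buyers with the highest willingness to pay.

42

Without the control the market clears where 147 - 6P = 6P - 69, i.e. P* = 18 and Q* = 39.
Since 16 < 18, the ceiling is binding.
At P = 16: Qd = 147 - 6·16 = 51 and Qs = 6·16 - 69 = 27.
Consumer surplus without the control is ½ · (24.5 - 18) · 39 = 126.75.
With the ceiling, 27 units are sold at 16 (assume they go to the highest-value buyers). The demand price at Q = 27 is 20, so CS = ½ · [(24.5 - 16) + (20 - 16)] · 27 = 168.75.
Change in consumer surplus = 168.75 - 126.75 = 42.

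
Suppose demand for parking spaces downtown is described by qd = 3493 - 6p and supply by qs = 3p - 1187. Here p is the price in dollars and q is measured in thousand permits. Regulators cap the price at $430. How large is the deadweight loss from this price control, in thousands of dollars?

18225

Setting quantity demanded equal to quantity supplied, 3493 - 6p = 3p - 1187, gives p* = 520 and q* = 373.
The ceiling of 430 is below the equilibrium price 520, so it binds.
At p = 430: qd = 3493 - 6·430 = 913 and qs = 3·430 - 1187 = 103.
Quantity traded falls to 103. At q = 103 the demand price is (3493 - 103)/6 = 565 and the supply price is (1187 + 103)/3 = 430.
Deadweight loss = ½ · (565 - 430) · (373 - 103) = ½ · 135 · 270 = 18225.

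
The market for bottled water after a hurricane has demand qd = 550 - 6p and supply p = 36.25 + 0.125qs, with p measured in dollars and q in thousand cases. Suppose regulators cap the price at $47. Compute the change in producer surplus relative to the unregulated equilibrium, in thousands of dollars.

Rearranging supply gives qs = 8p - 290. Without the control the market clears where 550 - 6p = 8p - 290, i.e. p* = 60 and q* = 190.
Since 47 < 60, the ceiling is binding.
At p = 47: qd = 550 - 6·47 = 268 and qs = 8·47 - 290 = 86.
Producer surplus without the control is ½ · (60 - 36.25) · 190 = 2256.25.
With the ceiling, producers sell 86 units at 47, so PS = ½ · (47 - 36.25) · 86 = 462.25.
Change in producer surplus = 462.25 - 2256.25 = -1794.

-1794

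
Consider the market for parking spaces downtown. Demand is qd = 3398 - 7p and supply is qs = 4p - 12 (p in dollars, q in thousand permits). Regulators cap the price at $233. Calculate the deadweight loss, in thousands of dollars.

Equilibrium: 3398 - 7p = 4p - 12, so 3410 = 11p and p* = 310, q* = 1228.
The ceiling of 233 is below the equilibrium price 310, so it binds.
At p = 233: qd = 3398 - 7·233 = 1767 and qs = 4·233 - 12 = 920.
Quantity traded falls to 920. At q = 920 the demand price is (3398 - 920)/7 = 354 and the supply price is (12 + 920)/4 = 233.
Deadweight loss = ½ · (354 - 233) · (1228 - 920) = ½ · 121 · 308 = 18634.

18634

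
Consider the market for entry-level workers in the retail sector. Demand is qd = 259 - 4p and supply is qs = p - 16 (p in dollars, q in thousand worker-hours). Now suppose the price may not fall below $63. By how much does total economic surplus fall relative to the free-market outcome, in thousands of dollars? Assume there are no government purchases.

640

Without the control the market clears where 259 - 4p = p - 16, i.e. p* = 55 and q* = 39.
Because the floor (63) lies above the market-clearing price, it is binding.
At p = 63: qd = 259 - 4·63 = 7 and qs = 63 - 16 = 47.
Quantity traded falls to 7. At q = 7 the demand price is (259 - 7)/4 = 63 and the supply price is 16 + 7 = 23.
Deadweight loss = ½ · (63 - 23) · (39 - 7) = ½ · 40 · 32 = 640.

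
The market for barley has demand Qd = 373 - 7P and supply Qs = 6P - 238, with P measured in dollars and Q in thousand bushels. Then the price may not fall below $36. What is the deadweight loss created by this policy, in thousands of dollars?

0

Without the control the market clears where 373 - 7P = 6P - 238, i.e. P* = 47 and Q* = 44.
The floor of 36 is below the equilibrium price 47, so it is not binding; the market clears at P* = 47, Q* = 44.
Since the control does not bind, no trades are prevented and deadweight loss is zero.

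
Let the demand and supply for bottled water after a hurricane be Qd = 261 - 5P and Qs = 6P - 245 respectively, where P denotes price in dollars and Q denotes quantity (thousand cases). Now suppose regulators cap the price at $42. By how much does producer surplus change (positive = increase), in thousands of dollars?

Setting quantity demanded equal to quantity supplied, 261 - 5P = 6P - 245, gives P* = 46 and Q* = 31.
The ceiling of 42 is below the equilibrium price 46, so it binds.
At P = 42: Qd = 261 - 5·42 = 51 and Qs = 6·42 - 245 = 7.
Producer surplus without the control is ½ · (46 - 245/6) · 31 = 961/12.
With the ceiling, producers sell 7 units at 42, so PS = ½ · (42 - 245/6) · 7 = 49/12.
Change in producer surplus = 49/12 - 961/12 = -76.

-76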